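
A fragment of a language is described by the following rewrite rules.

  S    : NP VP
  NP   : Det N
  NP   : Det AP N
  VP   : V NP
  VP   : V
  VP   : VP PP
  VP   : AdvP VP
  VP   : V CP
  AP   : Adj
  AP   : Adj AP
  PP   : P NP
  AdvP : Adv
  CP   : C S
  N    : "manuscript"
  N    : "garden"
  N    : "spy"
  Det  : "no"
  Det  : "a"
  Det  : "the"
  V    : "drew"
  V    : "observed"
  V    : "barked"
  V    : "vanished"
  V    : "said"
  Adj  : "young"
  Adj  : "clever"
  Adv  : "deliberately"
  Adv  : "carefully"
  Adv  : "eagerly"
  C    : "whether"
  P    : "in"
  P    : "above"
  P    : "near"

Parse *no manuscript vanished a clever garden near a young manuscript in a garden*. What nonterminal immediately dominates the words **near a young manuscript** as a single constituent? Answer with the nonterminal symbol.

[S [NP [Det no] [N manuscript]] [VP [VP [VP [V vanished] [NP [Det a] [AP [Adj clever]] [N garden]]] [PP [P near] [NP [Det a] [AP [Adj young]] [N manuscript]]]] [PP [P in] [NP [Det a] [N garden]]]]]
The span 'near a young manuscript' is the PP node built by PP → P NP.

PP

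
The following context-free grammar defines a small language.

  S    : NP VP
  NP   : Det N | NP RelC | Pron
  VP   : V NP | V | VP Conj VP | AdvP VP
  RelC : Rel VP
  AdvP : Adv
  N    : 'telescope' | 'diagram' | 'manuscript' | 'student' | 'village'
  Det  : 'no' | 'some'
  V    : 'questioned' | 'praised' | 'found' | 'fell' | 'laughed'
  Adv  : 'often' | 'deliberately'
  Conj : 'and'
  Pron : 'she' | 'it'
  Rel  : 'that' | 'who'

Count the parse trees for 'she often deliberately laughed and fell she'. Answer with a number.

Two of the 3 distinct bracketings:
[S [NP [Pron she]] [VP [VP [AdvP [Adv often]] [VP [AdvP [Adv deliberately]] [VP [V laughed]]]] [Conj and] [VP [V fell] [NP [Pron she]]]]]
[S [NP [Pron she]] [VP [AdvP [Adv often]] [VP [VP [AdvP [Adv deliberately]] [VP [V laughed]]] [Conj and] [VP [V fell] [NP [Pron she]]]]]]
The trees differ in how a recursive rule is bracketed over the same span.

3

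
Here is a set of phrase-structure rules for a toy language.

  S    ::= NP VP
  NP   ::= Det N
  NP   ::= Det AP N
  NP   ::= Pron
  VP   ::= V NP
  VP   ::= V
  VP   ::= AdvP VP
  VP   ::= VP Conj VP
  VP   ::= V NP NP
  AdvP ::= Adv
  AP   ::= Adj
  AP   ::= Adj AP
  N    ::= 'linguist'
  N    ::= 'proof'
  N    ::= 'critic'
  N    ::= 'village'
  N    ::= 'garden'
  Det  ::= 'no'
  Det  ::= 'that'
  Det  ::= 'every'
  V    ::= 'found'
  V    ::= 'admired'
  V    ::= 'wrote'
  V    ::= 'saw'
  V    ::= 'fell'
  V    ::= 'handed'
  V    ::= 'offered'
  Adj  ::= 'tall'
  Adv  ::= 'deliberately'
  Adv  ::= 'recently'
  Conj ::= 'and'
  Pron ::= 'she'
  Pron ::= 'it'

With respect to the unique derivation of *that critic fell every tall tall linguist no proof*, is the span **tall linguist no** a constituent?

No

[S [NP [Det that] [N critic]] [VP [V fell] [NP [Det every] [AP [Adj tall] [AP [Adj tall]]] [N linguist]] [NP [Det no] [N proof]]]]
The smallest constituent containing 'tall linguist no' is the VP spanning 'fell every tall tall linguist no proof'; no single node in the tree dominates exactly the given words.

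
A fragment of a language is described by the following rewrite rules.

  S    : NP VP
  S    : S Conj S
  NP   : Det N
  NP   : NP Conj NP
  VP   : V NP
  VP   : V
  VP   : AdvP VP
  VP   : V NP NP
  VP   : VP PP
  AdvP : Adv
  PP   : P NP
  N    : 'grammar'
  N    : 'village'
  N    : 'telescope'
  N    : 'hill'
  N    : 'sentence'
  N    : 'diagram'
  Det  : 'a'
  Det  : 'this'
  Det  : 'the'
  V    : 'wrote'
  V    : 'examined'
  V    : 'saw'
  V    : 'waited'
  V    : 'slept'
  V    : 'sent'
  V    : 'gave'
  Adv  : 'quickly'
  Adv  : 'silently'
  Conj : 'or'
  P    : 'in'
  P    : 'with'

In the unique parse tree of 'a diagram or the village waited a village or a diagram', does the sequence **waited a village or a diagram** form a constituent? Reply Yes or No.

[S [NP [NP [Det a] [N diagram]] [Conj or] [NP [Det the] [N village]]] [VP [V waited] [NP [NP [Det a] [N village]] [Conj or] [NP [Det a] [N diagram]]]]]
The words 'waited a village or a diagram' are exhaustively dominated by a single VP node (built by VP → V NP), so they form a constituent.

Yes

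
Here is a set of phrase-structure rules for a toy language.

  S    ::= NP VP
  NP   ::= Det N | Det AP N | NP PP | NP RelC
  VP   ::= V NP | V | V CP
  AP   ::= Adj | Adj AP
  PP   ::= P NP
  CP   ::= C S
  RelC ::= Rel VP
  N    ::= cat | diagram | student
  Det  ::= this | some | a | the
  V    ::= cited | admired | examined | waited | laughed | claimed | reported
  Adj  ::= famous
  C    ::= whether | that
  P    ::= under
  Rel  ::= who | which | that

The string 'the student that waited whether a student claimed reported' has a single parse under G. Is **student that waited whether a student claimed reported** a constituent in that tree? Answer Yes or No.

No

[S [NP [NP [Det the] [N student]] [RelC [Rel that] [VP [V waited] [CP [C whether] [S [NP [Det a] [N student]] [VP [V claimed]]]]]]] [VP [V reported]]]
The smallest constituent containing 'student that waited whether a student claimed reported' is the S spanning 'the student that waited whether a student claimed reported'; no single node in the tree dominates exactly the given words.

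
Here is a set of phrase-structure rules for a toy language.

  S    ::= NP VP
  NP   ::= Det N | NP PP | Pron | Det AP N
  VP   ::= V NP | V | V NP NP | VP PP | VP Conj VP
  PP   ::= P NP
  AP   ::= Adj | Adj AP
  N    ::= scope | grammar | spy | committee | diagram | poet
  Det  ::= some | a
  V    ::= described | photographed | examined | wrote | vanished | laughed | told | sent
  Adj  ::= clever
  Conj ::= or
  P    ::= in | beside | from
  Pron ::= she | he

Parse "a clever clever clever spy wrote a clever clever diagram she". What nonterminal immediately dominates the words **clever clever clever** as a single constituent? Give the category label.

S
  NP
    Det: a
    AP
      Adj: clever
      AP
        Adj: clever
        AP
          Adj: clever
    N: spy
  VP
    V: wrote
    NP
      Det: a
      AP
        Adj: clever
        AP
          Adj: clever
      N: diagram
    NP
      Pron: she
The span 'clever clever clever' is the AP node built by AP → Adj AP.

AP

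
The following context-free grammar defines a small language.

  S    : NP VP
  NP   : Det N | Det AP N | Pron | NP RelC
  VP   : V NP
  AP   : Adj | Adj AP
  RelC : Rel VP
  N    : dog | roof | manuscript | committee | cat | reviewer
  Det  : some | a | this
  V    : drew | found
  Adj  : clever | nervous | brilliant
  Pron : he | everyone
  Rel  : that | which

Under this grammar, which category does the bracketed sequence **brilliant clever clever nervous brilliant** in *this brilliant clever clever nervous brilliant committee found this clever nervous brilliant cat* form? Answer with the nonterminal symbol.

AP

[S [NP [Det this] [AP [Adj brilliant] [AP [Adj clever] [AP [Adj clever] [AP [Adj nervous] [AP [Adj brilliant]]]]]] [N committee]] [VP [V found] [NP [Det this] [AP [Adj clever] [AP [Adj nervous] [AP [Adj brilliant]]]] [N cat]]]]
The span 'brilliant clever clever nervous brilliant' is the AP node built by AP → Adj AP.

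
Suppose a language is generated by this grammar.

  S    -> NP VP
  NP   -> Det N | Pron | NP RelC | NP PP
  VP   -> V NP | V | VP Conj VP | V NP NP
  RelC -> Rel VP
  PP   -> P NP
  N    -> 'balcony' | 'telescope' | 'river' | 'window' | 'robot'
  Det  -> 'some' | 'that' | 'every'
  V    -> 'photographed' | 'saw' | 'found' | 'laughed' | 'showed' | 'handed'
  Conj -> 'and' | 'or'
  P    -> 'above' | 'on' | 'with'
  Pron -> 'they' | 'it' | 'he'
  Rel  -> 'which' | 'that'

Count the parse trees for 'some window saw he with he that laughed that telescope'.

4

Two of the 4 distinct bracketings:
[S [NP [Det some] [N window]] [VP [V saw] [NP [NP [NP [Pron he]] [PP [P with] [NP [Pron he]]]] [RelC [Rel that] [VP [V laughed] [NP [Det that] [N telescope]]]]]]]
[S [NP [Det some] [N window]] [VP [V saw] [NP [NP [Pron he]] [PP [P with] [NP [NP [Pron he]] [RelC [Rel that] [VP [V laughed] [NP [Det that] [N telescope]]]]]]]]]
The trees differ in how a recursive rule is bracketed over the same span.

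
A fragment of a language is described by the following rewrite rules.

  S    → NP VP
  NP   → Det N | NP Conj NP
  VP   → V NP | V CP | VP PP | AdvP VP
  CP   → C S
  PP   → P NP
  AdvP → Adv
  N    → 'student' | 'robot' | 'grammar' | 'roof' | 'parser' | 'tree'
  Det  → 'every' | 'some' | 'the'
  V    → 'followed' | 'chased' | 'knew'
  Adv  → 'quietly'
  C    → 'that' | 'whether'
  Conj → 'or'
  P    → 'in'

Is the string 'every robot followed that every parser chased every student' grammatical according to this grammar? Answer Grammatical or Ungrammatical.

[S [NP [Det every] [N robot]] [VP [V followed] [CP [C that] [S [NP [Det every] [N parser]] [VP [V chased] [NP [Det every] [N student]]]]]]]
The bracketing above is licensed at every node by one of the given productions, with S at the root.

Grammatical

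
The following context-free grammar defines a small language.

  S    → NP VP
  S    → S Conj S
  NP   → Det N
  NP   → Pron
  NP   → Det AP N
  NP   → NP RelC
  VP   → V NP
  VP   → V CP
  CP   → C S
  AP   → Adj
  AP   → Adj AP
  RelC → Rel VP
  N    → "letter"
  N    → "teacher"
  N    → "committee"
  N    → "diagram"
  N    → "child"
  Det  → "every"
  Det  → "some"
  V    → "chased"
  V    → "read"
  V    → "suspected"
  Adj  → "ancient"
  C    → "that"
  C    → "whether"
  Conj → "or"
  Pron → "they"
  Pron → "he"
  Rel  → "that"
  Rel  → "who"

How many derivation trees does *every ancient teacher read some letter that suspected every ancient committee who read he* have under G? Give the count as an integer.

The two bracketings:
[S [NP [Det every] [AP [Adj ancient]] [N teacher]] [VP [V read] [NP [NP [Det some] [N letter]] [RelC [Rel that] [VP [V suspected] [NP [NP [Det every] [AP [Adj ancient]] [N committee]] [RelC [Rel who] [VP [V read] [NP [Pron he]]]]]]]]]]
[S [NP [Det every] [AP [Adj ancient]] [N teacher]] [VP [V read] [NP [NP [NP [Det some] [N letter]] [RelC [Rel that] [VP [V suspected] [NP [Det every] [AP [Adj ancient]] [N committee]]]]] [RelC [Rel who] [VP [V read] [NP [Pron he]]]]]]]
The trees differ in how a recursive rule is bracketed over the same span.

2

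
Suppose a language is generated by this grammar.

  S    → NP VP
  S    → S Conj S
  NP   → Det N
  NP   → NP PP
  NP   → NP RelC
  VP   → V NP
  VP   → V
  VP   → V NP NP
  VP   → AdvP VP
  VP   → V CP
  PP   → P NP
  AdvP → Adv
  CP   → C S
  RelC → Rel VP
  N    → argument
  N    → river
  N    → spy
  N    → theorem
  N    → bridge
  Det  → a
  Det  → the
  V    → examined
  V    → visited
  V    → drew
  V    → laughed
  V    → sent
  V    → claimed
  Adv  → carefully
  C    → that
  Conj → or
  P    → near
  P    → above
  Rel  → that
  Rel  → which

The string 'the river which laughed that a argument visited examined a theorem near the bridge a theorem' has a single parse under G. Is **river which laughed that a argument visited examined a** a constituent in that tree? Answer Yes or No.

No

[S [NP [NP [Det the] [N river]] [RelC [Rel which] [VP [V laughed] [CP [C that] [S [NP [Det a] [N argument]] [VP [V visited]]]]]]] [VP [V examined] [NP [NP [Det a] [N theorem]] [PP [P near] [NP [Det the] [N bridge]]]] [NP [Det a] [N theorem]]]]
The smallest constituent containing 'river which laughed that a argument visited examined a' is the S spanning 'the river which laughed that a argument visited examined a theorem near the bridge a theorem'; no single node in the tree dominates exactly the given words.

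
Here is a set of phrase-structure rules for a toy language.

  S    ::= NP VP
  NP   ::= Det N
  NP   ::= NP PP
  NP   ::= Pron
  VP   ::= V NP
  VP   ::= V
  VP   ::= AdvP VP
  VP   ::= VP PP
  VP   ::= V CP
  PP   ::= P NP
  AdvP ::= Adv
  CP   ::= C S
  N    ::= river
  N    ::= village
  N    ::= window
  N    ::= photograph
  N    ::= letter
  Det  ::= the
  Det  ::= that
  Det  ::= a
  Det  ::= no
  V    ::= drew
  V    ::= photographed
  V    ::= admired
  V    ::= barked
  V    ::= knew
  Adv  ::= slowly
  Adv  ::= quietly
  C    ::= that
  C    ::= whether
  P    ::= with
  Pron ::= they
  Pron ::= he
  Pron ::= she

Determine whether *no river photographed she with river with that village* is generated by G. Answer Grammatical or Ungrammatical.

A P word can never sit immediately before an N word in any string this grammar generates, so the substring 'with river' rules out a derivation.

Ungrammatical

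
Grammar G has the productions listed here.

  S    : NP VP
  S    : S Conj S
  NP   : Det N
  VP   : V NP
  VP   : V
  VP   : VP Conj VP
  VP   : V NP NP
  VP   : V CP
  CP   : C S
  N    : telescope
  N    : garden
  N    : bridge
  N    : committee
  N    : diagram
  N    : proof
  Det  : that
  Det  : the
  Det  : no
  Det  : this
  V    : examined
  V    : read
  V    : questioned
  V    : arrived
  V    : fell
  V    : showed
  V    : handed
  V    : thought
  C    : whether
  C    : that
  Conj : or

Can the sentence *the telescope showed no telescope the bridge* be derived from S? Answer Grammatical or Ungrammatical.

Grammatical

[S [NP [Det the] [N telescope]] [VP [V showed] [NP [Det no] [N telescope]] [NP [Det the] [N bridge]]]]
The bracketing above is licensed at every node by one of the given productions, with S at the root.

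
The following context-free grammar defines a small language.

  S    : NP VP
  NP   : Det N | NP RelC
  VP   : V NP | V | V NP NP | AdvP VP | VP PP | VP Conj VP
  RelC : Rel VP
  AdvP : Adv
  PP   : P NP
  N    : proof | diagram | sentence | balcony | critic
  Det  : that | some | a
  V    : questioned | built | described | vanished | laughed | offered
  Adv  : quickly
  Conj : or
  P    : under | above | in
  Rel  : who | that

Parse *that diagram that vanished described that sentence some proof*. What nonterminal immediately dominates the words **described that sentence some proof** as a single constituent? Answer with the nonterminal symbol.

VP

S
  NP
    NP
      Det: that
      N: diagram
    RelC
      Rel: that
      VP
        V: vanished
  VP
    V: described
    NP
      Det: that
      N: sentence
    NP
      Det: some
      N: proof
The span 'described that sentence some proof' is the VP node built by VP → V NP NP.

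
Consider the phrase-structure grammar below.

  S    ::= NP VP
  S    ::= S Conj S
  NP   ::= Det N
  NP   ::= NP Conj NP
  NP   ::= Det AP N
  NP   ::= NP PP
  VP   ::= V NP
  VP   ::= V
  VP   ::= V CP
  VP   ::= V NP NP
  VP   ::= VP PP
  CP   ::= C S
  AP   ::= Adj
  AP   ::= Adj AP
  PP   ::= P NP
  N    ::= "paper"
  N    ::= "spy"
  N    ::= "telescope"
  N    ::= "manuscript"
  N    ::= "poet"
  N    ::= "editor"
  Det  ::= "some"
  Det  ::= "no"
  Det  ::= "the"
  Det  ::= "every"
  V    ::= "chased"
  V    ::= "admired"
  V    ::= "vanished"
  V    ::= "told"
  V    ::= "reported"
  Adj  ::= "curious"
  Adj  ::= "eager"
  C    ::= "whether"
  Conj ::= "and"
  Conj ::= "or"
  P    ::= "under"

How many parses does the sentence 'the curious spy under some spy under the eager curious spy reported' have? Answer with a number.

The two bracketings:
[S [NP [NP [Det the] [AP [Adj curious]] [N spy]] [PP [P under] [NP [NP [Det some] [N spy]] [PP [P under] [NP [Det the] [AP [Adj eager] [AP [Adj curious]]] [N spy]]]]]] [VP [V reported]]]
[S [NP [NP [NP [Det the] [AP [Adj curious]] [N spy]] [PP [P under] [NP [Det some] [N spy]]]] [PP [P under] [NP [Det the] [AP [Adj eager] [AP [Adj curious]]] [N spy]]]] [VP [V reported]]]
The trees differ in how a recursive rule is bracketed over the same span.

2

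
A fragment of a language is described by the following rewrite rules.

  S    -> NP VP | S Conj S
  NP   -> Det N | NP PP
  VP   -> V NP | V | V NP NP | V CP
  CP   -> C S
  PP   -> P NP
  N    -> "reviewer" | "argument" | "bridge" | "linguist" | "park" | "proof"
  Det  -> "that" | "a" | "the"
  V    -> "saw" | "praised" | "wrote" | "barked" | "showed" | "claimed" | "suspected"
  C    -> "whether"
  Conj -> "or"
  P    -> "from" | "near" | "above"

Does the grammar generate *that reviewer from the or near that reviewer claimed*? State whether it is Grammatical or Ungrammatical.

A Det word can never sit immediately before a Conj word in any string this grammar generates, so the substring 'the or' rules out a derivation.

Ungrammatical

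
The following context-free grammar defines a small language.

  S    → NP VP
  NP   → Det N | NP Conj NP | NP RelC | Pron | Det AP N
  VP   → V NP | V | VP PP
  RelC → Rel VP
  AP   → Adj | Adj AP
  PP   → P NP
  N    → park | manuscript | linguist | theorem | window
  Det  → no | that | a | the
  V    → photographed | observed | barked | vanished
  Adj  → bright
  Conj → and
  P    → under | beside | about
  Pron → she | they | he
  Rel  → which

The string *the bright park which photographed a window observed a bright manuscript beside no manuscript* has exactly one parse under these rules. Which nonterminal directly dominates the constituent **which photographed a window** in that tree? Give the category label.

NP

S
  NP
    NP
      Det: the
      AP
        Adj: bright
      N: park
    RelC
      Rel: which
      VP
        V: photographed
        NP
          Det: a
          N: window
  VP
    VP
      V: observed
      NP
        Det: a
        AP
          Adj: bright
        N: manuscript
    PP
      P: beside
      NP
        Det: no
        N: manuscript
The span 'which photographed a window' is the RelC node built by RelC → Rel VP.
Its mother is the NP built by NP → NP RelC.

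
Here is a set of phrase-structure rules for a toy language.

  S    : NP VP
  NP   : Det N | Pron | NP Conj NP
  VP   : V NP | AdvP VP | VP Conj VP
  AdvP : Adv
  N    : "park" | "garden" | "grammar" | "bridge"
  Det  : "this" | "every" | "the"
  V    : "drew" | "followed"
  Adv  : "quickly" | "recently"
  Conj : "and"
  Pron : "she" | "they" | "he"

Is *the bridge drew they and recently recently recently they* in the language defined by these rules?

Ungrammatical

An Adv word can never sit immediately before a Pron word in any string this grammar generates, so the substring 'recently they' rules out a derivation.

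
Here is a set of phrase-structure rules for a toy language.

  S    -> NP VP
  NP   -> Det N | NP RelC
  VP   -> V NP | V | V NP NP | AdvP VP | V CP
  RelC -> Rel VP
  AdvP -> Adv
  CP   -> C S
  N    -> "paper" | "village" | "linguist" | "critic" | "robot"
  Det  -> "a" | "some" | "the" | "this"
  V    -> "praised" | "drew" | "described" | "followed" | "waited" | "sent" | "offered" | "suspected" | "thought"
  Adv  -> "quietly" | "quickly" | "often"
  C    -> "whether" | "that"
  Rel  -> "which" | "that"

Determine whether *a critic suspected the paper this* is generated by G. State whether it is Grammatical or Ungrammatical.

Ungrammatical

For S → NP VP, the only prefix that parses as NP is 'a critic', but the remainder 'suspected the paper this' is not a VP under these rules.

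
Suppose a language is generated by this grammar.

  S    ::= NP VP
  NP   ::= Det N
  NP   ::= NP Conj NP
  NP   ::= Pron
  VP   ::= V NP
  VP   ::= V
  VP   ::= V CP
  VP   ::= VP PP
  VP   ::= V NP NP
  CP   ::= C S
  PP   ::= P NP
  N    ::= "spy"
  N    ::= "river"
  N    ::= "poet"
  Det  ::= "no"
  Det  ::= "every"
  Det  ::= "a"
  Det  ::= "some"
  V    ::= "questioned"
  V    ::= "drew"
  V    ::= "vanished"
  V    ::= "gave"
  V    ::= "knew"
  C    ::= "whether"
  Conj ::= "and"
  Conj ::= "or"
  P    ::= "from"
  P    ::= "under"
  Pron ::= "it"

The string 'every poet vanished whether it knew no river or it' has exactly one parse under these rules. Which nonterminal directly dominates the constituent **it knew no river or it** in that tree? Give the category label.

CP

[S [NP [Det every] [N poet]] [VP [V vanished] [CP [C whether] [S [NP [Pron it]] [VP [V knew] [NP [NP [Det no] [N river]] [Conj or] [NP [Pron it]]]]]]]]
The span 'it knew no river or it' is the S node built by S → NP VP.
Its mother is the CP built by CP → C S.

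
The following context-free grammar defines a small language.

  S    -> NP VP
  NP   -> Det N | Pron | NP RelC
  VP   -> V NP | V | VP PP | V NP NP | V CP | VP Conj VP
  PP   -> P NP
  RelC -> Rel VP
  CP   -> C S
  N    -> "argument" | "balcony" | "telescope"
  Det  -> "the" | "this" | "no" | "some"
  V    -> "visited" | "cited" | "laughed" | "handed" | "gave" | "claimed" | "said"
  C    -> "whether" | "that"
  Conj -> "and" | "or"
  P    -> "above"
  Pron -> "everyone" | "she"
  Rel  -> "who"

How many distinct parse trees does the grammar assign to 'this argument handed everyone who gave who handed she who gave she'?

Two of the 6 distinct bracketings:
[S [NP [Det this] [N argument]] [VP [V handed] [NP [NP [NP [Pron everyone]] [RelC [Rel who] [VP [V gave]]]] [RelC [Rel who] [VP [V handed] [NP [NP [Pron she]] [RelC [Rel who] [VP [V gave] [NP [Pron she]]]]]]]]]]
[S [NP [Det this] [N argument]] [VP [V handed] [NP [NP [NP [Pron everyone]] [RelC [Rel who] [VP [V gave]]]] [RelC [Rel who] [VP [V handed] [NP [NP [Pron she]] [RelC [Rel who] [VP [V gave]]]] [NP [Pron she]]]]]]]
The difference turns on whether VP → V NP NP is used at the relevant span, versus an alternative expansion of VP.

6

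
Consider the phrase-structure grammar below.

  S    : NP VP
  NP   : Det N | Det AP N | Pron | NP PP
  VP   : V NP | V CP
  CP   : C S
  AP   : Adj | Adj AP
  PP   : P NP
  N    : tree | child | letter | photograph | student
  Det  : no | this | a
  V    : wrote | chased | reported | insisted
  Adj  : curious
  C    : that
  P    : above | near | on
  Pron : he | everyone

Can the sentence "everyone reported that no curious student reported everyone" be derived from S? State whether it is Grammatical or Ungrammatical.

Grammatical

[S [NP [Pron everyone]] [VP [V reported] [CP [C that] [S [NP [Det no] [AP [Adj curious]] [N student]] [VP [V reported] [NP [Pron everyone]]]]]]]
Each bracket corresponds to one application of a listed rule, so the string is derivable from S.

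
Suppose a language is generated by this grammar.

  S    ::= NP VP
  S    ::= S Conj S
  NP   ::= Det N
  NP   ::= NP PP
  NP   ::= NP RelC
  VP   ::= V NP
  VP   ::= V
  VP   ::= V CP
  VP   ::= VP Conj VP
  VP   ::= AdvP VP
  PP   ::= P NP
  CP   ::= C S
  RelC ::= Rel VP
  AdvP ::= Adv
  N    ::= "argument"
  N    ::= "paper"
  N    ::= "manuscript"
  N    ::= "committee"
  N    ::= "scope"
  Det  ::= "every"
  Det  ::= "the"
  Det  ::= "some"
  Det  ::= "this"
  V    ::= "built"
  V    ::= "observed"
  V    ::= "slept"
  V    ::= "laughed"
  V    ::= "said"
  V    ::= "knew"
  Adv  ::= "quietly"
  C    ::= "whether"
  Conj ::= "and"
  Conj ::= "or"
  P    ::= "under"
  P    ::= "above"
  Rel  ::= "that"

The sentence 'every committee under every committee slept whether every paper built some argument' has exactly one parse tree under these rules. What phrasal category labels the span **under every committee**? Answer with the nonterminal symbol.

PP

S
  NP
    NP
      Det: every
      N: committee
    PP
      P: under
      NP
        Det: every
        N: committee
  VP
    V: slept
    CP
      C: whether
      S
        NP
          Det: every
          N: paper
        VP
          V: built
          NP
            Det: some
            N: argument
The span 'under every committee' is the PP node built by PP → P NP.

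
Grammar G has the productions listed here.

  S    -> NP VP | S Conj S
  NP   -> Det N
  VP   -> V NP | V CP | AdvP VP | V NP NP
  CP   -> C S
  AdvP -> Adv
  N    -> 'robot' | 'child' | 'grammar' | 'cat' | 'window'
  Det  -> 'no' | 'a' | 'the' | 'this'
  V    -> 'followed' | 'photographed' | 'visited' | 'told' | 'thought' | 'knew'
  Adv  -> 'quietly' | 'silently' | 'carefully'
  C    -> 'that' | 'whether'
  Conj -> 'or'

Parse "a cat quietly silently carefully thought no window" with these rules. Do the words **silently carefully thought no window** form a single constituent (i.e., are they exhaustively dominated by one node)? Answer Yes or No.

Yes

[S [NP [Det a] [N cat]] [VP [AdvP [Adv quietly]] [VP [AdvP [Adv silently]] [VP [AdvP [Adv carefully]] [VP [V thought] [NP [Det no] [N window]]]]]]]
The words 'silently carefully thought no window' are exhaustively dominated by a single VP node (built by VP → AdvP VP), so they form a constituent.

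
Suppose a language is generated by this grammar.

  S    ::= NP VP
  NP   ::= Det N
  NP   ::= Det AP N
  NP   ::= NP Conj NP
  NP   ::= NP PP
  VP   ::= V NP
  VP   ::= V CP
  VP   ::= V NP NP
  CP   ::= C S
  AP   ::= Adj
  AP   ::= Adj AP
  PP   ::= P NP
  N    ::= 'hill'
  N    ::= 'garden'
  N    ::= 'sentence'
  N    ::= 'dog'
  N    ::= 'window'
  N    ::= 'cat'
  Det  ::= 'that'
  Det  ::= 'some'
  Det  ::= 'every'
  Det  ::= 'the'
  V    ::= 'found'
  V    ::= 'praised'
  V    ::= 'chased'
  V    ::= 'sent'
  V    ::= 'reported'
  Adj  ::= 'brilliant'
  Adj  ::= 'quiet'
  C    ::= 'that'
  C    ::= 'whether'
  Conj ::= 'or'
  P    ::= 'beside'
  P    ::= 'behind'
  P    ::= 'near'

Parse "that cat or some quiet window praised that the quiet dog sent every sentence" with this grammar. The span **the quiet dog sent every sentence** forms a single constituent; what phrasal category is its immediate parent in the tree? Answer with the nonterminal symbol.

S
  NP
    NP
      Det: that
      N: cat
    Conj: or
    NP
      Det: some
      AP
        Adj: quiet
      N: window
  VP
    V: praised
    CP
      C: that
      S
        NP
          Det: the
          AP
            Adj: quiet
          N: dog
        VP
          V: sent
          NP
            Det: every
            N: sentence
The span 'the quiet dog sent every sentence' is the S node built by S → NP VP.
Its mother is the CP built by CP → C S.

CP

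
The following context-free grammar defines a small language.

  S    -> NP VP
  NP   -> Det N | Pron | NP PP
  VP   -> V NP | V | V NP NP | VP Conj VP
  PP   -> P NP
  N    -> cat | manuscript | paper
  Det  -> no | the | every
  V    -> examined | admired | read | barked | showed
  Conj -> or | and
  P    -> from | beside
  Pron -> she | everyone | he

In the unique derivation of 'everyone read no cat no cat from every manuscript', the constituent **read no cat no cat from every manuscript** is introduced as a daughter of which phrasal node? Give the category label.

[S [NP [Pron everyone]] [VP [V read] [NP [Det no] [N cat]] [NP [NP [Det no] [N cat]] [PP [P from] [NP [Det every] [N manuscript]]]]]]
The span 'read no cat no cat from every manuscript' is the VP node built by VP → V NP NP.
Its mother is the S built by S → NP VP.

S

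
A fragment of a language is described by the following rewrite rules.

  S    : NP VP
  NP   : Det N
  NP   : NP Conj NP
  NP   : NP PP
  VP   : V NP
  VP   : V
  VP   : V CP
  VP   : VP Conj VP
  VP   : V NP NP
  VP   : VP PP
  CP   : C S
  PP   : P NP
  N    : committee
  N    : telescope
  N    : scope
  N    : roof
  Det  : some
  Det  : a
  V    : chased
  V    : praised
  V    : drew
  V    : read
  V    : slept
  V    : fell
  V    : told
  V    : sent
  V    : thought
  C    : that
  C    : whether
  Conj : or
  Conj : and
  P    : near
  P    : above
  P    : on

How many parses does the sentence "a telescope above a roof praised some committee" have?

[S [NP [NP [Det a] [N telescope]] [PP [P above] [NP [Det a] [N roof]]]] [VP [V praised] [NP [Det some] [N committee]]]]
No rule offers an alternative attachment or grouping for any span, so this is the only derivation.

1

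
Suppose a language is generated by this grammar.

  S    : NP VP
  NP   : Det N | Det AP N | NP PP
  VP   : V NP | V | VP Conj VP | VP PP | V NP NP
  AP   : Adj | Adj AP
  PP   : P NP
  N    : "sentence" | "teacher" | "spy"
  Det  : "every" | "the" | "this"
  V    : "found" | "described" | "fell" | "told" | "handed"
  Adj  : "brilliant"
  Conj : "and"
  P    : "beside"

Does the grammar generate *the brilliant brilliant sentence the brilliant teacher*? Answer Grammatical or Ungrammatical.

For S → NP VP, the only prefix that parses as NP is 'the brilliant brilliant sentence', but the remainder 'the brilliant teacher' is not a VP under these rules.

Ungrammatical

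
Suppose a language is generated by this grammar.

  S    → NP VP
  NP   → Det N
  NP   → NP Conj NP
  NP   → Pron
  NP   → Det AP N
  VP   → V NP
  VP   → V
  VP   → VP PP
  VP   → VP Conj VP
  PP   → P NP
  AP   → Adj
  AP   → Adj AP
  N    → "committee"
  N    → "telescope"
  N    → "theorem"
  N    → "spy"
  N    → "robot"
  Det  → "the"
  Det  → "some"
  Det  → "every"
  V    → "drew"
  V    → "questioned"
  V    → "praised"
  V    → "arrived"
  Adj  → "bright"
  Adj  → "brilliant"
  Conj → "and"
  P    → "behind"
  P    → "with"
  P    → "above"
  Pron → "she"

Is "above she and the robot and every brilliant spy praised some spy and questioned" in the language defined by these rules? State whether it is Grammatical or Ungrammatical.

For S → NP VP, no prefix of the string parses as an NP.

Ungrammatical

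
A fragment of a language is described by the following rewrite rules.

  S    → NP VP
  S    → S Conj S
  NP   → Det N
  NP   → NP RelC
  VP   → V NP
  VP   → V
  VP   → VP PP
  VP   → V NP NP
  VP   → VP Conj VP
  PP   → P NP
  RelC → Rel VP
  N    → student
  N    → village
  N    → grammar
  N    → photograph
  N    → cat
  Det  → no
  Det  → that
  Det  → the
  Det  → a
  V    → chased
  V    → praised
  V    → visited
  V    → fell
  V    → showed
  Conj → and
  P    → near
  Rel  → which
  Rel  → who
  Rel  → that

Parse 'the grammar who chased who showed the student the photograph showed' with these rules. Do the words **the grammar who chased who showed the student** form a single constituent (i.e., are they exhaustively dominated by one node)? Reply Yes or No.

No

[S [NP [NP [NP [Det the] [N grammar]] [RelC [Rel who] [VP [V chased]]]] [RelC [Rel who] [VP [V showed] [NP [Det the] [N student]] [NP [Det the] [N photograph]]]]] [VP [V showed]]]
The smallest constituent containing 'the grammar who chased who showed the student' is the NP spanning 'the grammar who chased who showed the student the photograph'; no single node in the tree dominates exactly the given words.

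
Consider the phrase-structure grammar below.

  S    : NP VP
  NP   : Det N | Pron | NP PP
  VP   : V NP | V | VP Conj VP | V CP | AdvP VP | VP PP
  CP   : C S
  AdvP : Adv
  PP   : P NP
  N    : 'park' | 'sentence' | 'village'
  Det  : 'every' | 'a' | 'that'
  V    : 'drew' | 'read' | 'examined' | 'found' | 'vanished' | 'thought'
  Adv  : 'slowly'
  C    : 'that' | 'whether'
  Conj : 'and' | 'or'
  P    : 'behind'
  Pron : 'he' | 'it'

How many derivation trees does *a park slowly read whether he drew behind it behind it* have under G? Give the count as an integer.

Two of the 9 distinct bracketings:
[S [NP [Det a] [N park]] [VP [AdvP [Adv slowly]] [VP [V read] [CP [C whether] [S [NP [Pron he]] [VP [VP [V drew]] [PP [P behind] [NP [NP [Pron it]] [PP [P behind] [NP [Pron it]]]]]]]]]]]
[S [NP [Det a] [N park]] [VP [AdvP [Adv slowly]] [VP [V read] [CP [C whether] [S [NP [Pron he]] [VP [VP [VP [V drew]] [PP [P behind] [NP [Pron it]]]] [PP [P behind] [NP [Pron it]]]]]]]]]
The difference turns on whether NP → NP PP is used at the relevant span, versus an alternative expansion of NP.

9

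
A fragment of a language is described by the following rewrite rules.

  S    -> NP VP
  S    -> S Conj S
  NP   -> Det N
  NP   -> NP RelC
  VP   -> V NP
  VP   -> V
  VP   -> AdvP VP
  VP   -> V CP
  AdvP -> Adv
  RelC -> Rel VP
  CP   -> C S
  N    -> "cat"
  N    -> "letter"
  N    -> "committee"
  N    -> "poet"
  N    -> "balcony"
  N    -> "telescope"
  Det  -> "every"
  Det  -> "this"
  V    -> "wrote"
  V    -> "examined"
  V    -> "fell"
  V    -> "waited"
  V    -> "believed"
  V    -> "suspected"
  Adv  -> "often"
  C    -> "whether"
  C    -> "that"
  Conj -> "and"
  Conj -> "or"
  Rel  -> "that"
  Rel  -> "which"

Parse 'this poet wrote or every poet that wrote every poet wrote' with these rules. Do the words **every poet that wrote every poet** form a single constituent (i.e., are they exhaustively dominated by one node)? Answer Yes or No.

Yes

[S [S [NP [Det this] [N poet]] [VP [V wrote]]] [Conj or] [S [NP [NP [Det every] [N poet]] [RelC [Rel that] [VP [V wrote] [NP [Det every] [N poet]]]]] [VP [V wrote]]]]
The words 'every poet that wrote every poet' are exhaustively dominated by a single NP node (built by NP → NP RelC), so they form a constituent.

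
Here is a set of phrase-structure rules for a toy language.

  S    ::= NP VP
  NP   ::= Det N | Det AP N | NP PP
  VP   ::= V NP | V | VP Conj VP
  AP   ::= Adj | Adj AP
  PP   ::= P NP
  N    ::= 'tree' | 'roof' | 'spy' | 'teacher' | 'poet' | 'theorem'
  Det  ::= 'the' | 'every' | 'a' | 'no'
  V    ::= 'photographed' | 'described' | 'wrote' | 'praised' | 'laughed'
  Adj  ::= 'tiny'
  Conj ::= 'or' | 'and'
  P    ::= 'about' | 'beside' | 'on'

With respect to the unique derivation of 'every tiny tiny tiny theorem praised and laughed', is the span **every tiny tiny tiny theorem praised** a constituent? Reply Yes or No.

[S [NP [Det every] [AP [Adj tiny] [AP [Adj tiny] [AP [Adj tiny]]]] [N theorem]] [VP [VP [V praised]] [Conj and] [VP [V laughed]]]]
The smallest constituent containing 'every tiny tiny tiny theorem praised' is the S spanning 'every tiny tiny tiny theorem praised and laughed'; no single node in the tree dominates exactly the given words.

No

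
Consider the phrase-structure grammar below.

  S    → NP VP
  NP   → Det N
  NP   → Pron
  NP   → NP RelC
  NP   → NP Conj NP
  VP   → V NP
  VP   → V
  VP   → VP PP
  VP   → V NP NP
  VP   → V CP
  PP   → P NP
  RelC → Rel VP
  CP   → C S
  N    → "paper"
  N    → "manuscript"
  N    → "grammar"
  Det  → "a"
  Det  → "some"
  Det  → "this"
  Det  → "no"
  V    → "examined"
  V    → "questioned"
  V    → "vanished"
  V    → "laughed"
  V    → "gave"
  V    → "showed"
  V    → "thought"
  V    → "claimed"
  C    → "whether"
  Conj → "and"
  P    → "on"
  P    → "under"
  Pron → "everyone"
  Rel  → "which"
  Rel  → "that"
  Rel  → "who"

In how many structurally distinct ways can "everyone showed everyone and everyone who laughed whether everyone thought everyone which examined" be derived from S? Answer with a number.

Two of the 7 distinct bracketings:
[S [NP [Pron everyone]] [VP [V showed] [NP [NP [NP [Pron everyone]] [Conj and] [NP [Pron everyone]]] [RelC [Rel who] [VP [V laughed] [CP [C whether] [S [NP [Pron everyone]] [VP [V thought] [NP [NP [Pron everyone]] [RelC [Rel which] [VP [V examined]]]]]]]]]]]]
[S [NP [Pron everyone]] [VP [V showed] [NP [NP [NP [NP [Pron everyone]] [Conj and] [NP [Pron everyone]]] [RelC [Rel who] [VP [V laughed] [CP [C whether] [S [NP [Pron everyone]] [VP [V thought] [NP [Pron everyone]]]]]]]] [RelC [Rel which] [VP [V examined]]]]]]
The trees differ in how a recursive rule is bracketed over the same span.

7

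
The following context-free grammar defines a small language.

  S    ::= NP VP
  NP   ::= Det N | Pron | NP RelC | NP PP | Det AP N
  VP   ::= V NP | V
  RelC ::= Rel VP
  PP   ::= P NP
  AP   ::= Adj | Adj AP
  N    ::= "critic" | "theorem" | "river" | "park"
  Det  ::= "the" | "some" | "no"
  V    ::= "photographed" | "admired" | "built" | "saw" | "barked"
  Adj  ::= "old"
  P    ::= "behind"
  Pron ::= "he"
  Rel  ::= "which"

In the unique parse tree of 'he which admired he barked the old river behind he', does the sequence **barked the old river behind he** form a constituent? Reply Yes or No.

[S [NP [NP [Pron he]] [RelC [Rel which] [VP [V admired] [NP [Pron he]]]]] [VP [V barked] [NP [NP [Det the] [AP [Adj old]] [N river]] [PP [P behind] [NP [Pron he]]]]]]
The words 'barked the old river behind he' are exhaustively dominated by a single VP node (built by VP → V NP), so they form a constituent.

Yes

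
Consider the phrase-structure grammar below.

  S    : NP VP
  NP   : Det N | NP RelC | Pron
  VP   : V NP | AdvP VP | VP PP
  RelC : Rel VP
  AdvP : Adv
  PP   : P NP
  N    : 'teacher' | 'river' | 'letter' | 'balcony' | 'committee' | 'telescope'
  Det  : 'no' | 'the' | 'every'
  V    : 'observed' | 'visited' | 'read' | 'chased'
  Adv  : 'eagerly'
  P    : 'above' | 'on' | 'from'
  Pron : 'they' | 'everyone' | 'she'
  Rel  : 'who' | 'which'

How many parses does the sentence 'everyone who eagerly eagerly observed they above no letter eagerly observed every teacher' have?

3

Two of the 3 distinct bracketings:
[S [NP [NP [Pron everyone]] [RelC [Rel who] [VP [AdvP [Adv eagerly]] [VP [AdvP [Adv eagerly]] [VP [VP [V observed] [NP [Pron they]]] [PP [P above] [NP [Det no] [N letter]]]]]]]] [VP [AdvP [Adv eagerly]] [VP [V observed] [NP [Det every] [N teacher]]]]]
[S [NP [NP [Pron everyone]] [RelC [Rel who] [VP [AdvP [Adv eagerly]] [VP [VP [AdvP [Adv eagerly]] [VP [V observed] [NP [Pron they]]]] [PP [P above] [NP [Det no] [N letter]]]]]]] [VP [AdvP [Adv eagerly]] [VP [V observed] [NP [Det every] [N teacher]]]]]
The trees differ in how a recursive rule is bracketed over the same span.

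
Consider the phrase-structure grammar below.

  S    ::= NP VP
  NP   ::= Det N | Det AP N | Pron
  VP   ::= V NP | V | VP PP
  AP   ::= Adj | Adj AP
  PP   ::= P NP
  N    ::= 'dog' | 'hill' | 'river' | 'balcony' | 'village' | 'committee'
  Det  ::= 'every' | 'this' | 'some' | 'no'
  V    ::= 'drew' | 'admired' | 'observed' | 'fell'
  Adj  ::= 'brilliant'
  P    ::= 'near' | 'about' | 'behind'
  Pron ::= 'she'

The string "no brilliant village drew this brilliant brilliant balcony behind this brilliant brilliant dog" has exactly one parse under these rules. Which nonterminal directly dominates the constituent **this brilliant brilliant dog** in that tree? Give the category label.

PP

S
  NP
    Det: no
    AP
      Adj: brilliant
    N: village
  VP
    VP
      V: drew
      NP
        Det: this
        AP
          Adj: brilliant
          AP
            Adj: brilliant
        N: balcony
    PP
      P: behind
      NP
        Det: this
        AP
          Adj: brilliant
          AP
            Adj: brilliant
        N: dog
The span 'this brilliant brilliant dog' is the NP node built by NP → Det AP N.
Its mother is the PP built by PP → P NP.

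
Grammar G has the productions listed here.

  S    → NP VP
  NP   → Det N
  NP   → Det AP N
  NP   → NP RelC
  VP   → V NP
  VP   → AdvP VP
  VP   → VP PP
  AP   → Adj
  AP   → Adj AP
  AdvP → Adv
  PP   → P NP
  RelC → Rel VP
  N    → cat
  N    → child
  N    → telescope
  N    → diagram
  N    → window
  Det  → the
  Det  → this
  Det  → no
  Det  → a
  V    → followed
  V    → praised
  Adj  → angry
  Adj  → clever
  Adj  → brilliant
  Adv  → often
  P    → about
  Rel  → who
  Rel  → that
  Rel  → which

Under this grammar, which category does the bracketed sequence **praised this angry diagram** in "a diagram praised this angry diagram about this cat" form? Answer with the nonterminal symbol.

VP

[S [NP [Det a] [N diagram]] [VP [VP [V praised] [NP [Det this] [AP [Adj angry]] [N diagram]]] [PP [P about] [NP [Det this] [N cat]]]]]
The span 'praised this angry diagram' is the VP node built by VP → V NP.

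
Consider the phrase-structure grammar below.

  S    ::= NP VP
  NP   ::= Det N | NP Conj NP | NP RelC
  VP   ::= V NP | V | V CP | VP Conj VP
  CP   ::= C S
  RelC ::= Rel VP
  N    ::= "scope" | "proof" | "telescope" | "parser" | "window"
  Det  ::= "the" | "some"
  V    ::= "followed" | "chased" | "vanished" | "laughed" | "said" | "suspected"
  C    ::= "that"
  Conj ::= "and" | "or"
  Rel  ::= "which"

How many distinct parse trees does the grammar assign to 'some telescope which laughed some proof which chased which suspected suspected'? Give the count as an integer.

Two of the 3 distinct bracketings:
[S [NP [NP [Det some] [N telescope]] [RelC [Rel which] [VP [V laughed] [NP [NP [NP [Det some] [N proof]] [RelC [Rel which] [VP [V chased]]]] [RelC [Rel which] [VP [V suspected]]]]]]] [VP [V suspected]]]
[S [NP [NP [NP [Det some] [N telescope]] [RelC [Rel which] [VP [V laughed] [NP [NP [Det some] [N proof]] [RelC [Rel which] [VP [V chased]]]]]]] [RelC [Rel which] [VP [V suspected]]]] [VP [V suspected]]]
The trees differ in how a recursive rule is bracketed over the same span.

3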